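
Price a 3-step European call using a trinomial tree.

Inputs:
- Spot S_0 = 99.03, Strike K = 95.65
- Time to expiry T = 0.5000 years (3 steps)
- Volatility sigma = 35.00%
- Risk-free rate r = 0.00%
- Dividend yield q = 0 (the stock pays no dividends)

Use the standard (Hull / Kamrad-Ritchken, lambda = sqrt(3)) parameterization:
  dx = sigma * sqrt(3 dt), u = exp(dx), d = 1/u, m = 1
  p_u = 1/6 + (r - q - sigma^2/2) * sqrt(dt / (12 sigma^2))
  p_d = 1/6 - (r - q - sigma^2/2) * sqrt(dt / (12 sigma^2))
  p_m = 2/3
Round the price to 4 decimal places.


dt = T/N = 0.166667; dx = sigma*sqrt(3*dt) = 0.247487
u = exp(dx) = 1.280803; d = 1/u = 0.780760
p_u = 0.146043, p_m = 0.666667, p_d = 0.187291
Discount per step: exp(-r*dt) = 1.000000
Stock lattice S(k, j) with j the centered position index:
  k=0: S(0,+0) = 99.0300
  k=1: S(1,-1) = 77.3187; S(1,+0) = 99.0300; S(1,+1) = 126.8379
  k=2: S(2,-2) = 60.3673; S(2,-1) = 77.3187; S(2,+0) = 99.0300; S(2,+1) = 126.8379; S(2,+2) = 162.4544
  k=3: S(3,-3) = 47.1324; S(3,-2) = 60.3673; S(3,-1) = 77.3187; S(3,+0) = 99.0300; S(3,+1) = 126.8379; S(3,+2) = 162.4544; S(3,+3) = 208.0722
Terminal payoffs V(N, j) = max(S_T - K, 0):
  V(3,-3) = 0.000000; V(3,-2) = 0.000000; V(3,-1) = 0.000000; V(3,+0) = 3.380000; V(3,+1) = 31.187940; V(3,+2) = 66.804438; V(3,+3) = 112.422163
Backward induction: V(k, j) = exp(-r*dt) * [p_u * V(k+1, j+1) + p_m * V(k+1, j) + p_d * V(k+1, j-1)]
  V(2,-2) = exp(-r*dt) * [p_u*0.000000 + p_m*0.000000 + p_d*0.000000] = 0.000000
  V(2,-1) = exp(-r*dt) * [p_u*3.380000 + p_m*0.000000 + p_d*0.000000] = 0.493624
  V(2,+0) = exp(-r*dt) * [p_u*31.187940 + p_m*3.380000 + p_d*0.000000] = 6.808105
  V(2,+1) = exp(-r*dt) * [p_u*66.804438 + p_m*31.187940 + p_d*3.380000] = 31.181304
  V(2,+2) = exp(-r*dt) * [p_u*112.422163 + p_m*66.804438 + p_d*31.187940] = 66.795939
  V(1,-1) = exp(-r*dt) * [p_u*6.808105 + p_m*0.493624 + p_d*0.000000] = 1.323357
  V(1,+0) = exp(-r*dt) * [p_u*31.181304 + p_m*6.808105 + p_d*0.493624] = 9.184990
  V(1,+1) = exp(-r*dt) * [p_u*66.795939 + p_m*31.181304 + p_d*6.808105] = 31.817691
  V(0,+0) = exp(-r*dt) * [p_u*31.817691 + p_m*9.184990 + p_d*1.323357] = 11.017921

Answer: Price = V(0,0) = 11.0179


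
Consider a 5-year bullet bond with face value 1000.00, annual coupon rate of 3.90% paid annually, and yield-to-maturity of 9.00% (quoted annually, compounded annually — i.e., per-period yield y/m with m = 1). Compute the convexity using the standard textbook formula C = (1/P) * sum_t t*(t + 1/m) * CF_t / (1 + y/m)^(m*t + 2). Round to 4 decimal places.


Answer: Convexity = 22.5121

Derivation:
Coupon per period c = face * coupon_rate / m = 39.000000
Periods per year m = 1; per-period yield y/m = 0.090000
Number of cashflows N = 5
Cashflows (t years, CF_t, discount factor 1/(1+y/m)^(m*t), PV):
  t = 1.0000: CF_t = 39.000000, DF = 0.917431, PV = 35.779817
  t = 2.0000: CF_t = 39.000000, DF = 0.841680, PV = 32.825520
  t = 3.0000: CF_t = 39.000000, DF = 0.772183, PV = 30.115156
  t = 4.0000: CF_t = 39.000000, DF = 0.708425, PV = 27.628583
  t = 5.0000: CF_t = 1039.000000, DF = 0.649931, PV = 675.278710
Price P = sum_t PV_t = 801.627786
Convexity numerator sum_t t*(t + 1/m) * CF_t / (1+y/m)^(m*t + 2):
  t = 1.0000: term = 60.230311
  t = 2.0000: term = 165.771499
  t = 3.0000: term = 304.167889
  t = 4.0000: term = 465.088515
  t = 5.0000: term = 17051.057412
Convexity = (1/P) * sum = 18046.315626 / 801.627786 = 22.512088


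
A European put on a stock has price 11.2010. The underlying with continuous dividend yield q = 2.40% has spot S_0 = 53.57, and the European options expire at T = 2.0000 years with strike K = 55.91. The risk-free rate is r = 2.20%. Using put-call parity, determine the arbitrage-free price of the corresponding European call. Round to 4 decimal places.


Put-call parity: C - P = S_0 * exp(-qT) - K * exp(-rT).
S_0 * exp(-qT) = 53.5700 * 0.95313379 = 51.05937697
K * exp(-rT) = 55.9100 * 0.95695396 = 53.50329576
C = P + S*exp(-qT) - K*exp(-rT)
C = 11.2010 + 51.05937697 - 53.50329576 = 8.7571

Answer: Call price = 8.7571


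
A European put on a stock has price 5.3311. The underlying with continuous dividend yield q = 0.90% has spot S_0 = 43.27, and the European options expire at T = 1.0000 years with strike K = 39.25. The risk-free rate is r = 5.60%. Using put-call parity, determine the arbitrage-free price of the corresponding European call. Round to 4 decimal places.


Answer: Call price = 11.1010

Derivation:
Put-call parity: C - P = S_0 * exp(-qT) - K * exp(-rT).
S_0 * exp(-qT) = 43.2700 * 0.99104038 = 42.88231719
K * exp(-rT) = 39.2500 * 0.94553914 = 37.11241108
C = P + S*exp(-qT) - K*exp(-rT)
C = 5.3311 + 42.88231719 - 37.11241108 = 11.1010


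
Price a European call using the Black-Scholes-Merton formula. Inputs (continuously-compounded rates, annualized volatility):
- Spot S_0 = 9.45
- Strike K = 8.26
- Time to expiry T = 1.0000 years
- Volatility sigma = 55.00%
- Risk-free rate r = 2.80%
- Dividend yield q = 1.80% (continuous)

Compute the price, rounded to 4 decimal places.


d1 = (ln(S/K) + (r - q + 0.5*sigma^2) * T) / (sigma * sqrt(T)) = 0.53789119
d2 = d1 - sigma * sqrt(T) = -0.01210881
exp(-rT) = 0.97238837; exp(-qT) = 0.98216103
C = S_0 * exp(-qT) * N(d1) - K * exp(-rT) * N(d2)
N(d1) = 0.70467391; N(d2) = 0.49516940
C = 9.4500 * 0.98216103 * 0.70467391 - 8.2600 * 0.97238837 * 0.49516940 = 2.5632

Answer: Price = 2.5632


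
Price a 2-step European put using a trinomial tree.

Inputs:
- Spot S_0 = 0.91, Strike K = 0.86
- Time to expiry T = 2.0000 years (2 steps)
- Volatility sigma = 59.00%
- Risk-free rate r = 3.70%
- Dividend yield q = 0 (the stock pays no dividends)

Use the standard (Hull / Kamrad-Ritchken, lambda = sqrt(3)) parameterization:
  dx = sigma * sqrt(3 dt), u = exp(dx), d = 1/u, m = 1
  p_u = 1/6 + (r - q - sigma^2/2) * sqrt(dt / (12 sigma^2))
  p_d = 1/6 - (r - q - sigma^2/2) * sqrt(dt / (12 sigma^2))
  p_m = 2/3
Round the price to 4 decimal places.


dt = T/N = 1.000000; dx = sigma*sqrt(3*dt) = 1.021910
u = exp(dx) = 2.778497; d = 1/u = 0.359907
p_u = 0.099611, p_m = 0.666667, p_d = 0.233722
Discount per step: exp(-r*dt) = 0.963676
Stock lattice S(k, j) with j the centered position index:
  k=0: S(0,+0) = 0.9100
  k=1: S(1,-1) = 0.3275; S(1,+0) = 0.9100; S(1,+1) = 2.5284
  k=2: S(2,-2) = 0.1179; S(2,-1) = 0.3275; S(2,+0) = 0.9100; S(2,+1) = 2.5284; S(2,+2) = 7.0252
Terminal payoffs V(N, j) = max(K - S_T, 0):
  V(2,-2) = 0.742125; V(2,-1) = 0.532485; V(2,+0) = 0.000000; V(2,+1) = 0.000000; V(2,+2) = 0.000000
Backward induction: V(k, j) = exp(-r*dt) * [p_u * V(k+1, j+1) + p_m * V(k+1, j) + p_d * V(k+1, j-1)]
  V(1,-1) = exp(-r*dt) * [p_u*0.000000 + p_m*0.532485 + p_d*0.742125] = 0.509246
  V(1,+0) = exp(-r*dt) * [p_u*0.000000 + p_m*0.000000 + p_d*0.532485] = 0.119933
  V(1,+1) = exp(-r*dt) * [p_u*0.000000 + p_m*0.000000 + p_d*0.000000] = 0.000000
  V(0,+0) = exp(-r*dt) * [p_u*0.000000 + p_m*0.119933 + p_d*0.509246] = 0.191750

Answer: Price = V(0,0) = 0.1917


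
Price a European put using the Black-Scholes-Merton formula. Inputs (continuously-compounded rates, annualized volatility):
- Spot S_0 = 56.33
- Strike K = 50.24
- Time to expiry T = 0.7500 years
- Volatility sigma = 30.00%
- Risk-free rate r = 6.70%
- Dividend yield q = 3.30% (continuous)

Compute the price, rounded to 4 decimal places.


d1 = (ln(S/K) + (r - q + 0.5*sigma^2) * T) / (sigma * sqrt(T)) = 0.66843971
d2 = d1 - sigma * sqrt(T) = 0.40863209
exp(-rT) = 0.95099165; exp(-qT) = 0.97555377
P = K * exp(-rT) * N(-d2) - S_0 * exp(-qT) * N(-d1)
N(-d1) = 0.25192648; N(-d2) = 0.34140484
P = 50.2400 * 0.95099165 * 0.34140484 - 56.3300 * 0.97555377 * 0.25192648 = 2.4675

Answer: Price = 2.4675


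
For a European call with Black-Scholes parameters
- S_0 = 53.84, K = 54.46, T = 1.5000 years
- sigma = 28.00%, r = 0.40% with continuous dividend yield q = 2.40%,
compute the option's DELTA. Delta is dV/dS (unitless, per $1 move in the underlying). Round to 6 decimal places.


Answer: Delta = 0.501782

Derivation:
d1 = 0.0505942051; d2 = -0.2923343589
phi(d1) = 0.3984320061; exp(-qT) = 0.9646402935; exp(-rT) = 0.9940179641
N(d1) = 0.5201755597
Delta = exp(-qT) * N(d1) = 0.9646402935 * 0.5201755597 = 0.501782


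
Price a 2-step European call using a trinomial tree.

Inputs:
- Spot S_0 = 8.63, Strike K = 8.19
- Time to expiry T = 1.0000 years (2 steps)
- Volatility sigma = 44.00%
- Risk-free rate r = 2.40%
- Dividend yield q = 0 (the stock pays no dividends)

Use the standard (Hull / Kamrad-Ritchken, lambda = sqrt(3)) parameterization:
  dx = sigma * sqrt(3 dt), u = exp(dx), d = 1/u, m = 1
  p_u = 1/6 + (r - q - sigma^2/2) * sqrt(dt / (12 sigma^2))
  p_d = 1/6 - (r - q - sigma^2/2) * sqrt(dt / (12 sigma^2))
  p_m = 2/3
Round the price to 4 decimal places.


Answer: Price = V(0,0) = 1.6520

Derivation:
dt = T/N = 0.500000; dx = sigma*sqrt(3*dt) = 0.538888
u = exp(dx) = 1.714099; d = 1/u = 0.583397
p_u = 0.132893, p_m = 0.666667, p_d = 0.200440
Discount per step: exp(-r*dt) = 0.988072
Stock lattice S(k, j) with j the centered position index:
  k=0: S(0,+0) = 8.6300
  k=1: S(1,-1) = 5.0347; S(1,+0) = 8.6300; S(1,+1) = 14.7927
  k=2: S(2,-2) = 2.9372; S(2,-1) = 5.0347; S(2,+0) = 8.6300; S(2,+1) = 14.7927; S(2,+2) = 25.3561
Terminal payoffs V(N, j) = max(S_T - K, 0):
  V(2,-2) = 0.000000; V(2,-1) = 0.000000; V(2,+0) = 0.440000; V(2,+1) = 6.602677; V(2,+2) = 17.166117
Backward induction: V(k, j) = exp(-r*dt) * [p_u * V(k+1, j+1) + p_m * V(k+1, j) + p_d * V(k+1, j-1)]
  V(1,-1) = exp(-r*dt) * [p_u*0.440000 + p_m*0.000000 + p_d*0.000000] = 0.057776
  V(1,+0) = exp(-r*dt) * [p_u*6.602677 + p_m*0.440000 + p_d*0.000000] = 1.156820
  V(1,+1) = exp(-r*dt) * [p_u*17.166117 + p_m*6.602677 + p_d*0.440000] = 6.690472
  V(0,+0) = exp(-r*dt) * [p_u*6.690472 + p_m*1.156820 + p_d*0.057776] = 1.651970


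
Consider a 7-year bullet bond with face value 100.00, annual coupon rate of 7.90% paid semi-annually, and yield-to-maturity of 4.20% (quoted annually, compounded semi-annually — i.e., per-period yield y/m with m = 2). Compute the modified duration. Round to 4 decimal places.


Coupon per period c = face * coupon_rate / m = 3.950000
Periods per year m = 2; per-period yield y/m = 0.021000
Number of cashflows N = 14
Cashflows (t years, CF_t, discount factor 1/(1+y/m)^(m*t), PV):
  t = 0.5000: CF_t = 3.950000, DF = 0.979432, PV = 3.868756
  t = 1.0000: CF_t = 3.950000, DF = 0.959287, PV = 3.789183
  t = 1.5000: CF_t = 3.950000, DF = 0.939556, PV = 3.711247
  t = 2.0000: CF_t = 3.950000, DF = 0.920231, PV = 3.634914
  t = 2.5000: CF_t = 3.950000, DF = 0.901304, PV = 3.560151
  t = 3.0000: CF_t = 3.950000, DF = 0.882766, PV = 3.486925
  t = 3.5000: CF_t = 3.950000, DF = 0.864609, PV = 3.415206
  t = 4.0000: CF_t = 3.950000, DF = 0.846826, PV = 3.344962
  t = 4.5000: CF_t = 3.950000, DF = 0.829408, PV = 3.276162
  t = 5.0000: CF_t = 3.950000, DF = 0.812349, PV = 3.208778
  t = 5.5000: CF_t = 3.950000, DF = 0.795640, PV = 3.142780
  t = 6.0000: CF_t = 3.950000, DF = 0.779276, PV = 3.078139
  t = 6.5000: CF_t = 3.950000, DF = 0.763247, PV = 3.014827
  t = 7.0000: CF_t = 103.950000, DF = 0.747549, PV = 77.707709
Price P = sum_t PV_t = 122.239739
First compute Macaulay numerator sum_t t * PV_t:
  t * PV_t at t = 0.5000: 1.934378
  t * PV_t at t = 1.0000: 3.789183
  t * PV_t at t = 1.5000: 5.566871
  t * PV_t at t = 2.0000: 7.269828
  t * PV_t at t = 2.5000: 8.900377
  t * PV_t at t = 3.0000: 10.460776
  t * PV_t at t = 3.5000: 11.953221
  t * PV_t at t = 4.0000: 13.379847
  t * PV_t at t = 4.5000: 14.742731
  t * PV_t at t = 5.0000: 16.043890
  t * PV_t at t = 5.5000: 17.285288
  t * PV_t at t = 6.0000: 18.468832
  t * PV_t at t = 6.5000: 19.596378
  t * PV_t at t = 7.0000: 543.953962
Macaulay duration D = 693.345562 / 122.239739 = 5.672014
Modified duration = D / (1 + y/m) = 5.672014 / (1 + 0.021000) = 5.555352

Answer: Modified duration = 5.5554


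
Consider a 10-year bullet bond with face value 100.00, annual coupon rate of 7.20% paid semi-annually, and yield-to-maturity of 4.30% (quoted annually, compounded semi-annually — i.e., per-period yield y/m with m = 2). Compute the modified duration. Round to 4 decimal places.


Coupon per period c = face * coupon_rate / m = 3.600000
Periods per year m = 2; per-period yield y/m = 0.021500
Number of cashflows N = 20
Cashflows (t years, CF_t, discount factor 1/(1+y/m)^(m*t), PV):
  t = 0.5000: CF_t = 3.600000, DF = 0.978953, PV = 3.524229
  t = 1.0000: CF_t = 3.600000, DF = 0.958348, PV = 3.450053
  t = 1.5000: CF_t = 3.600000, DF = 0.938177, PV = 3.377438
  t = 2.0000: CF_t = 3.600000, DF = 0.918431, PV = 3.306351
  t = 2.5000: CF_t = 3.600000, DF = 0.899100, PV = 3.236761
  t = 3.0000: CF_t = 3.600000, DF = 0.880177, PV = 3.168635
  t = 3.5000: CF_t = 3.600000, DF = 0.861651, PV = 3.101944
  t = 4.0000: CF_t = 3.600000, DF = 0.843515, PV = 3.036656
  t = 4.5000: CF_t = 3.600000, DF = 0.825762, PV = 2.972742
  t = 5.0000: CF_t = 3.600000, DF = 0.808381, PV = 2.910173
  t = 5.5000: CF_t = 3.600000, DF = 0.791367, PV = 2.848921
  t = 6.0000: CF_t = 3.600000, DF = 0.774711, PV = 2.788958
  t = 6.5000: CF_t = 3.600000, DF = 0.758405, PV = 2.730258
  t = 7.0000: CF_t = 3.600000, DF = 0.742442, PV = 2.672793
  t = 7.5000: CF_t = 3.600000, DF = 0.726816, PV = 2.616537
  t = 8.0000: CF_t = 3.600000, DF = 0.711518, PV = 2.561466
  t = 8.5000: CF_t = 3.600000, DF = 0.696543, PV = 2.507553
  t = 9.0000: CF_t = 3.600000, DF = 0.681882, PV = 2.454776
  t = 9.5000: CF_t = 3.600000, DF = 0.667530, PV = 2.403109
  t = 10.0000: CF_t = 103.600000, DF = 0.653480, PV = 67.700572
Price P = sum_t PV_t = 123.369925
First compute Macaulay numerator sum_t t * PV_t:
  t * PV_t at t = 0.5000: 1.762115
  t * PV_t at t = 1.0000: 3.450053
  t * PV_t at t = 1.5000: 5.066157
  t * PV_t at t = 2.0000: 6.612703
  t * PV_t at t = 2.5000: 8.091903
  t * PV_t at t = 3.0000: 9.505906
  t * PV_t at t = 3.5000: 10.856803
  t * PV_t at t = 4.0000: 12.146622
  t * PV_t at t = 4.5000: 13.377337
  t * PV_t at t = 5.0000: 14.550864
  t * PV_t at t = 5.5000: 15.669066
  t * PV_t at t = 6.0000: 16.733751
  t * PV_t at t = 6.5000: 17.746677
  t * PV_t at t = 7.0000: 18.709550
  t * PV_t at t = 7.5000: 19.624030
  t * PV_t at t = 8.0000: 20.491727
  t * PV_t at t = 8.5000: 21.314204
  t * PV_t at t = 9.0000: 22.092982
  t * PV_t at t = 9.5000: 22.829535
  t * PV_t at t = 10.0000: 677.005717
Macaulay duration D = 937.637701 / 123.369925 = 7.600213
Modified duration = D / (1 + y/m) = 7.600213 / (1 + 0.021500) = 7.440248

Answer: Modified duration = 7.4402


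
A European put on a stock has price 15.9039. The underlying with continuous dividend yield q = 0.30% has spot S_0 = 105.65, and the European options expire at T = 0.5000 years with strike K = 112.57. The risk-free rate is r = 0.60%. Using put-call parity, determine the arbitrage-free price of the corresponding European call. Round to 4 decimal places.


Put-call parity: C - P = S_0 * exp(-qT) - K * exp(-rT).
S_0 * exp(-qT) = 105.6500 * 0.99850112 = 105.49164380
K * exp(-rT) = 112.5700 * 0.99700450 = 112.23279606
C = P + S*exp(-qT) - K*exp(-rT)
C = 15.9039 + 105.49164380 - 112.23279606 = 9.1627

Answer: Call price = 9.1627


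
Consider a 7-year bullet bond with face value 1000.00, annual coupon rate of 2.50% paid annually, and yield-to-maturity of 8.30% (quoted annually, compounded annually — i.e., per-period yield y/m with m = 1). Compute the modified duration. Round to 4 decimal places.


Coupon per period c = face * coupon_rate / m = 25.000000
Periods per year m = 1; per-period yield y/m = 0.083000
Number of cashflows N = 7
Cashflows (t years, CF_t, discount factor 1/(1+y/m)^(m*t), PV):
  t = 1.0000: CF_t = 25.000000, DF = 0.923361, PV = 23.084026
  t = 2.0000: CF_t = 25.000000, DF = 0.852596, PV = 21.314890
  t = 3.0000: CF_t = 25.000000, DF = 0.787254, PV = 19.681339
  t = 4.0000: CF_t = 25.000000, DF = 0.726919, PV = 18.172981
  t = 5.0000: CF_t = 25.000000, DF = 0.671209, PV = 16.780223
  t = 6.0000: CF_t = 25.000000, DF = 0.619768, PV = 15.494204
  t = 7.0000: CF_t = 1025.000000, DF = 0.572270, PV = 586.576512
Price P = sum_t PV_t = 701.104175
First compute Macaulay numerator sum_t t * PV_t:
  t * PV_t at t = 1.0000: 23.084026
  t * PV_t at t = 2.0000: 42.629780
  t * PV_t at t = 3.0000: 59.044017
  t * PV_t at t = 4.0000: 72.691926
  t * PV_t at t = 5.0000: 83.901115
  t * PV_t at t = 6.0000: 92.965224
  t * PV_t at t = 7.0000: 4106.035587
Macaulay duration D = 4480.351673 / 701.104175 = 6.390422
Modified duration = D / (1 + y/m) = 6.390422 / (1 + 0.083000) = 5.900667

Answer: Modified duration = 5.9007


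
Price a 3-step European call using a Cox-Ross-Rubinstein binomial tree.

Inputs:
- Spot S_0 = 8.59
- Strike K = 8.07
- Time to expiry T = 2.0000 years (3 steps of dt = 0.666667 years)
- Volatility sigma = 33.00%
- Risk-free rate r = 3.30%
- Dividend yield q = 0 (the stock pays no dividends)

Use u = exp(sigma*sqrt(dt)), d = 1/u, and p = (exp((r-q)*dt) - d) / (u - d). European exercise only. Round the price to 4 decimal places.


dt = T/N = 0.666667
u = exp(sigma*sqrt(dt)) = 1.309236; d = 1/u = 0.763804
p = (exp((r-q)*dt) - d) / (u - d) = 0.473826
Discount per step: exp(-r*dt) = 0.978240
Stock lattice S(k, i) with i counting down-moves:
  k=0: S(0,0) = 8.5900
  k=1: S(1,0) = 11.2463; S(1,1) = 6.5611
  k=2: S(2,0) = 14.7241; S(2,1) = 8.5900; S(2,2) = 5.0114
  k=3: S(3,0) = 19.2773; S(3,1) = 11.2463; S(3,2) = 6.5611; S(3,3) = 3.8277
Terminal payoffs V(N, i) = max(S_T - K, 0):
  V(3,0) = 11.207341; V(3,1) = 3.176338; V(3,2) = 0.000000; V(3,3) = 0.000000
Backward induction: V(k, i) = exp(-r*dt) * [p * V(k+1, i) + (1-p) * V(k+1, i+1)].
  V(2,0) = exp(-r*dt) * [p*11.207341 + (1-p)*3.176338] = 6.829714
  V(2,1) = exp(-r*dt) * [p*3.176338 + (1-p)*0.000000] = 1.472281
  V(2,2) = exp(-r*dt) * [p*0.000000 + (1-p)*0.000000] = 0.000000
  V(1,0) = exp(-r*dt) * [p*6.829714 + (1-p)*1.472281] = 3.923497
  V(1,1) = exp(-r*dt) * [p*1.472281 + (1-p)*0.000000] = 0.682425
  V(0,0) = exp(-r*dt) * [p*3.923497 + (1-p)*0.682425] = 2.169862

Answer: Price = V(0,0) = 2.1699


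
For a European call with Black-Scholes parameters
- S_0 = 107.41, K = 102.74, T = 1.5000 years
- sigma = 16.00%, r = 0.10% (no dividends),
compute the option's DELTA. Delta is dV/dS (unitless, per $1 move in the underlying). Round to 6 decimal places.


d1 = 0.3324761961; d2 = 0.1365170167
phi(d1) = 0.3774909275; exp(-qT) = 1.0000000000; exp(-rT) = 0.9985011244
N(d1) = 0.6302351444
Delta = exp(-qT) * N(d1) = 1.0000000000 * 0.6302351444 = 0.630235

Answer: Delta = 0.630235


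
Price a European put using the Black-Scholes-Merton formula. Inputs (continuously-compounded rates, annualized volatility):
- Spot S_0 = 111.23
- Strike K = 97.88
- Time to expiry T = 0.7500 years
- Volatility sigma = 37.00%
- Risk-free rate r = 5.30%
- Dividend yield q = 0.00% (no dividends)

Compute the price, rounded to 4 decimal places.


Answer: Price = 6.2115

Derivation:
d1 = (ln(S/K) + (r - q + 0.5*sigma^2) * T) / (sigma * sqrt(T)) = 0.68328746
d2 = d1 - sigma * sqrt(T) = 0.36285806
exp(-rT) = 0.96102967; exp(-qT) = 1.00000000
P = K * exp(-rT) * N(-d2) - S_0 * exp(-qT) * N(-d1)
N(-d1) = 0.24721261; N(-d2) = 0.35835546
P = 97.8800 * 0.96102967 * 0.35835546 - 111.2300 * 1.00000000 * 0.24721261 = 6.2115


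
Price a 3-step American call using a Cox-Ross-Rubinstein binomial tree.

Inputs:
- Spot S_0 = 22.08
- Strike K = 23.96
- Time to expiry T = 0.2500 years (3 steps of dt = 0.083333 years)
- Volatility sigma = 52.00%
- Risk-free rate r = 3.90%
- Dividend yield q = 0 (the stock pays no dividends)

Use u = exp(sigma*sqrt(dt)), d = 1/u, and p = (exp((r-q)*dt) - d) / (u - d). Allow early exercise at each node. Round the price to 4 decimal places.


Answer: Price = V(0,0) = 1.7163

Derivation:
dt = T/N = 0.083333
u = exp(sigma*sqrt(dt)) = 1.161963; d = 1/u = 0.860612
p = (exp((r-q)*dt) - d) / (u - d) = 0.473345
Discount per step: exp(-r*dt) = 0.996755
Stock lattice S(k, i) with i counting down-moves:
  k=0: S(0,0) = 22.0800
  k=1: S(1,0) = 25.6561; S(1,1) = 19.0023
  k=2: S(2,0) = 29.8115; S(2,1) = 22.0800; S(2,2) = 16.3536
  k=3: S(3,0) = 34.6399; S(3,1) = 25.6561; S(3,2) = 19.0023; S(3,3) = 14.0741
Terminal payoffs V(N, i) = max(S_T - K, 0):
  V(3,0) = 10.679873; V(3,1) = 1.696150; V(3,2) = 0.000000; V(3,3) = 0.000000
Backward induction: V(k, i) = exp(-r*dt) * [p * V(k+1, i) + (1-p) * V(k+1, i+1)]; then take max(V_cont, immediate exercise) for American.
  V(2,0) = exp(-r*dt) * [p*10.679873 + (1-p)*1.696150] = 5.929248; exercise = 5.851504; V(2,0) = max -> 5.929248
  V(2,1) = exp(-r*dt) * [p*1.696150 + (1-p)*0.000000] = 0.800259; exercise = 0.000000; V(2,1) = max -> 0.800259
  V(2,2) = exp(-r*dt) * [p*0.000000 + (1-p)*0.000000] = 0.000000; exercise = 0.000000; V(2,2) = max -> 0.000000
  V(1,0) = exp(-r*dt) * [p*5.929248 + (1-p)*0.800259] = 3.217565; exercise = 1.696150; V(1,0) = max -> 3.217565
  V(1,1) = exp(-r*dt) * [p*0.800259 + (1-p)*0.000000] = 0.377569; exercise = 0.000000; V(1,1) = max -> 0.377569
  V(0,0) = exp(-r*dt) * [p*3.217565 + (1-p)*0.377569] = 1.716280; exercise = 0.000000; V(0,0) = max -> 1.716280


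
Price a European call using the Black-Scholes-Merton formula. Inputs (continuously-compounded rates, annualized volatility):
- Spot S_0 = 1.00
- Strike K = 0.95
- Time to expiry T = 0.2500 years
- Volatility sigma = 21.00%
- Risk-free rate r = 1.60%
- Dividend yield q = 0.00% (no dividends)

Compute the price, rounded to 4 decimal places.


d1 = (ln(S/K) + (r - q + 0.5*sigma^2) * T) / (sigma * sqrt(T)) = 0.57910280
d2 = d1 - sigma * sqrt(T) = 0.47410280
exp(-rT) = 0.99600799; exp(-qT) = 1.00000000
C = S_0 * exp(-qT) * N(d1) - K * exp(-rT) * N(d2)
N(d1) = 0.71874010; N(d2) = 0.68228670
C = 1.0000 * 1.00000000 * 0.71874010 - 0.9500 * 0.99600799 * 0.68228670 = 0.0732

Answer: Price = 0.0732


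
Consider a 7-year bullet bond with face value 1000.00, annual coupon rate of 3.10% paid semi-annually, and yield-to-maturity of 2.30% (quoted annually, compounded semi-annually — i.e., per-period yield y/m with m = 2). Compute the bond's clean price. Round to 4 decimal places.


Answer: Price = 1051.4523

Derivation:
Coupon per period c = face * coupon_rate / m = 15.500000
Periods per year m = 2; per-period yield y/m = 0.011500
Number of cashflows N = 14
Cashflows (t years, CF_t, discount factor 1/(1+y/m)^(m*t), PV):
  t = 0.5000: CF_t = 15.500000, DF = 0.988631, PV = 15.323777
  t = 1.0000: CF_t = 15.500000, DF = 0.977391, PV = 15.149557
  t = 1.5000: CF_t = 15.500000, DF = 0.966279, PV = 14.977318
  t = 2.0000: CF_t = 15.500000, DF = 0.955293, PV = 14.807037
  t = 2.5000: CF_t = 15.500000, DF = 0.944432, PV = 14.638692
  t = 3.0000: CF_t = 15.500000, DF = 0.933694, PV = 14.472261
  t = 3.5000: CF_t = 15.500000, DF = 0.923079, PV = 14.307722
  t = 4.0000: CF_t = 15.500000, DF = 0.912584, PV = 14.145054
  t = 4.5000: CF_t = 15.500000, DF = 0.902209, PV = 13.984235
  t = 5.0000: CF_t = 15.500000, DF = 0.891951, PV = 13.825245
  t = 5.5000: CF_t = 15.500000, DF = 0.881810, PV = 13.668062
  t = 6.0000: CF_t = 15.500000, DF = 0.871785, PV = 13.512666
  t = 6.5000: CF_t = 15.500000, DF = 0.861873, PV = 13.359037
  t = 7.0000: CF_t = 1015.500000, DF = 0.852075, PV = 865.281679
Price P = sum_t PV_t = 1051.452340


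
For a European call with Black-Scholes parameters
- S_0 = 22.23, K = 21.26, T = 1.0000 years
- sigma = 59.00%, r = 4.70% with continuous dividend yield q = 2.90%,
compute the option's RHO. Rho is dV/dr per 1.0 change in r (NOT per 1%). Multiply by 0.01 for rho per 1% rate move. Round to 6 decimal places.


d1 = 0.4011277204; d2 = -0.1888722796
phi(d1) = 0.3681038214; exp(-qT) = 0.9714164645; exp(-rT) = 0.9540873976
N(d2) = 0.4250964601
Rho = K*T*exp(-rT)*N(d2) = 21.2600 * 1.0000 * 0.9540873976 * 0.4250964601 = 8.622613

Answer: Rho = 8.622613


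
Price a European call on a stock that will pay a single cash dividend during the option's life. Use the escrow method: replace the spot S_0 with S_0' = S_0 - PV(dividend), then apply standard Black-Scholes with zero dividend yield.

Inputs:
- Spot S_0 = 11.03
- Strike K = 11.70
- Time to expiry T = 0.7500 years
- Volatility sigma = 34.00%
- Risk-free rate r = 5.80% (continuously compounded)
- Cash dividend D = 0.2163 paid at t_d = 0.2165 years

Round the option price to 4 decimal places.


PV(D) = D * exp(-r * t_d) = 0.2163 * 0.98752151 = 0.21360090
S_0' = S_0 - PV(D) = 11.0300 - 0.21360090 = 10.81639910
d1 = (ln(S_0'/K) + (r + sigma^2/2)*T) / (sigma*sqrt(T)) = 0.02827174
d2 = d1 - sigma*sqrt(T) = -0.26617690
exp(-rT) = 0.95743255
N(d1) = 0.51127729; N(d2) = 0.39505149
C = S_0' * N(d1) - K * exp(-rT) * N(d2) = 10.81639910 * 0.51127729 - 11.7000 * 0.95743255 * 0.39505149 = 1.1048

Answer: Price = 1.1048


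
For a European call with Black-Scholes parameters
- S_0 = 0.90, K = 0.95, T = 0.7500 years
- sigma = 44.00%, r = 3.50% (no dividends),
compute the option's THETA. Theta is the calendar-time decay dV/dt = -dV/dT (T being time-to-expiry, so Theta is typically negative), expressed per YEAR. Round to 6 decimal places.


Answer: Theta = -0.103411

Derivation:
d1 = 0.1175243152; d2 = -0.2635268624
phi(d1) = 0.3961966835; exp(-qT) = 1.0000000000; exp(-rT) = 0.9740915363
Theta = -S*exp(-qT)*phi(d1)*sigma/(2*sqrt(T)) - r*K*exp(-rT)*N(d2) + q*S*exp(-qT)*N(d1)
N(d1) = 0.5467777116; N(d2) = 0.3960722609; sqrt(T) = 0.8660254038
Term 1 = -0.9000 * 1.0000000000 * 0.3961966835 * 0.4400 / (2 * 0.8660254038) = -0.0905827277
Term 2 = -0.0350 * 0.9500 * 0.9740915363 * 0.3960722609 = -0.0128282037
Term 3 = 0 (no dividend yield, q = 0)
Theta = -0.0905827277 + (-0.0128282037) + (0.0000000000) = -0.103411


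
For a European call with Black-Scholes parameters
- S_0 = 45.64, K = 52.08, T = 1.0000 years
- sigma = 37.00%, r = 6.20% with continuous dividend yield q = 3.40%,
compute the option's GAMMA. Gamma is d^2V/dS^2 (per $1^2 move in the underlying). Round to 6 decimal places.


Answer: Gamma = 0.022730

Derivation:
d1 = -0.0960715484; d2 = -0.4660715484
phi(d1) = 0.3971054548; exp(-qT) = 0.9665715046; exp(-rT) = 0.9398828868
Gamma = exp(-qT) * phi(d1) / (S * sigma * sqrt(T)) = 0.9665715046 * 0.3971054548 / (45.6400 * 0.3700 * 1.0000000000) = 0.022730


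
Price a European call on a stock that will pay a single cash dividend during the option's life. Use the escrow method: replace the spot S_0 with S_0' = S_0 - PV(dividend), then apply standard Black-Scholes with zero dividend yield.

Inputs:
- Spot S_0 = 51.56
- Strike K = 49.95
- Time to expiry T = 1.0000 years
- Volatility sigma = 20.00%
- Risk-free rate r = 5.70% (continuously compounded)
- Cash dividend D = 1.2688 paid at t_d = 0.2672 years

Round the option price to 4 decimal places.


Answer: Price = 5.6444

Derivation:
PV(D) = D * exp(-r * t_d) = 1.2688 * 0.98488500 = 1.24962208
S_0' = S_0 - PV(D) = 51.5600 - 1.24962208 = 50.31037792
d1 = (ln(S_0'/K) + (r + sigma^2/2)*T) / (sigma*sqrt(T)) = 0.42094436
d2 = d1 - sigma*sqrt(T) = 0.22094436
exp(-rT) = 0.94459407
N(d1) = 0.66310214; N(d2) = 0.58743212
C = S_0' * N(d1) - K * exp(-rT) * N(d2) = 50.31037792 * 0.66310214 - 49.9500 * 0.94459407 * 0.58743212 = 5.6444


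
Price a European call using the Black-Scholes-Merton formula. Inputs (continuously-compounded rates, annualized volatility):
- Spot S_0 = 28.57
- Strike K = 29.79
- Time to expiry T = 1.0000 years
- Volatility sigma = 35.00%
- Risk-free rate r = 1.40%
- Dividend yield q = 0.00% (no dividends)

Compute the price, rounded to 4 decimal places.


d1 = (ln(S/K) + (r - q + 0.5*sigma^2) * T) / (sigma * sqrt(T)) = 0.09552700
d2 = d1 - sigma * sqrt(T) = -0.25447300
exp(-rT) = 0.98609754; exp(-qT) = 1.00000000
C = S_0 * exp(-qT) * N(d1) - K * exp(-rT) * N(d2)
N(d1) = 0.53805188; N(d2) = 0.39956508
C = 28.5700 * 1.00000000 * 0.53805188 - 29.7900 * 0.98609754 * 0.39956508 = 3.6346

Answer: Price = 3.6346


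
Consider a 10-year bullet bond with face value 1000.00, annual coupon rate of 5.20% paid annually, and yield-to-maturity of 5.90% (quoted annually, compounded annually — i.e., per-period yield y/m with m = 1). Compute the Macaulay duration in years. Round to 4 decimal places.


Coupon per period c = face * coupon_rate / m = 52.000000
Periods per year m = 1; per-period yield y/m = 0.059000
Number of cashflows N = 10
Cashflows (t years, CF_t, discount factor 1/(1+y/m)^(m*t), PV):
  t = 1.0000: CF_t = 52.000000, DF = 0.944287, PV = 49.102927
  t = 2.0000: CF_t = 52.000000, DF = 0.891678, PV = 46.367259
  t = 3.0000: CF_t = 52.000000, DF = 0.842000, PV = 43.784003
  t = 4.0000: CF_t = 52.000000, DF = 0.795090, PV = 41.344667
  t = 5.0000: CF_t = 52.000000, DF = 0.750793, PV = 39.041235
  t = 6.0000: CF_t = 52.000000, DF = 0.708964, PV = 36.866133
  t = 7.0000: CF_t = 52.000000, DF = 0.669466, PV = 34.812212
  t = 8.0000: CF_t = 52.000000, DF = 0.632168, PV = 32.872722
  t = 9.0000: CF_t = 52.000000, DF = 0.596948, PV = 31.041286
  t = 10.0000: CF_t = 1052.000000, DF = 0.563690, PV = 593.001974
Price P = sum_t PV_t = 948.234417
Macaulay numerator sum_t t * PV_t:
  t * PV_t at t = 1.0000: 49.102927
  t * PV_t at t = 2.0000: 92.734518
  t * PV_t at t = 3.0000: 131.352009
  t * PV_t at t = 4.0000: 165.378670
  t * PV_t at t = 5.0000: 195.206173
  t * PV_t at t = 6.0000: 221.196797
  t * PV_t at t = 7.0000: 243.685486
  t * PV_t at t = 8.0000: 262.981773
  t * PV_t at t = 9.0000: 279.371572
  t * PV_t at t = 10.0000: 5930.019736
Macaulay duration D = (sum_t t * PV_t) / P = 7571.029661 / 948.234417 = 7.984344

Answer: Macaulay duration = 7.9843 years


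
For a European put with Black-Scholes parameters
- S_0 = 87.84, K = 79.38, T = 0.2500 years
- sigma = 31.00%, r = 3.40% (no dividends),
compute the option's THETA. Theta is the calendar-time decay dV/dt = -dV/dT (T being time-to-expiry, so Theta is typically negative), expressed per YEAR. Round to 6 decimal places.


Answer: Theta = -7.271578

Derivation:
d1 = 0.7856969704; d2 = 0.6306969704
phi(d1) = 0.2929953918; exp(-qT) = 1.0000000000; exp(-rT) = 0.9915360229
Theta = -S*exp(-qT)*phi(d1)*sigma/(2*sqrt(T)) + r*K*exp(-rT)*N(-d2) - q*S*exp(-qT)*N(-d1)
N(-d1) = 0.2160225193; N(-d2) = 0.2641193402; sqrt(T) = 0.5000000000
Term 1 = -87.8400 * 1.0000000000 * 0.2929953918 * 0.3100 / (2 * 0.5000000000) = -7.9783817169
Term 2 = 0.0340 * 79.3800 * 0.9915360229 * 0.2641193402 = 0.7068035339
Term 3 = 0 (no dividend yield, q = 0)
Theta = -7.9783817169 + (0.7068035339) + (0.0000000000) = -7.271578


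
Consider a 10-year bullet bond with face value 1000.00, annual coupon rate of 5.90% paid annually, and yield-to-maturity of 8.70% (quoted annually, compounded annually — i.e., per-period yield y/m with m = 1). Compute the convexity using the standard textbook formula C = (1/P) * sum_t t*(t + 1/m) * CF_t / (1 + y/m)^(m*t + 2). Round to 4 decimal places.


Coupon per period c = face * coupon_rate / m = 59.000000
Periods per year m = 1; per-period yield y/m = 0.087000
Number of cashflows N = 10
Cashflows (t years, CF_t, discount factor 1/(1+y/m)^(m*t), PV):
  t = 1.0000: CF_t = 59.000000, DF = 0.919963, PV = 54.277829
  t = 2.0000: CF_t = 59.000000, DF = 0.846332, PV = 49.933605
  t = 3.0000: CF_t = 59.000000, DF = 0.778595, PV = 45.937079
  t = 4.0000: CF_t = 59.000000, DF = 0.716278, PV = 42.260423
  t = 5.0000: CF_t = 59.000000, DF = 0.658950, PV = 38.878034
  t = 6.0000: CF_t = 59.000000, DF = 0.606209, PV = 35.766360
  t = 7.0000: CF_t = 59.000000, DF = 0.557690, PV = 32.903735
  t = 8.0000: CF_t = 59.000000, DF = 0.513055, PV = 30.270226
  t = 9.0000: CF_t = 59.000000, DF = 0.471991, PV = 27.847494
  t = 10.0000: CF_t = 1059.000000, DF = 0.434215, PV = 459.833407
Price P = sum_t PV_t = 817.908191
Convexity numerator sum_t t*(t + 1/m) * CF_t / (1+y/m)^(m*t + 2):
  t = 1.0000: term = 91.874159
  t = 2.0000: term = 253.562535
  t = 3.0000: term = 466.536404
  t = 4.0000: term = 715.327206
  t = 5.0000: term = 987.112060
  t = 6.0000: term = 1271.349479
  t = 7.0000: term = 1559.459649
  t = 8.0000: term = 1844.544203
  t = 9.0000: term = 2121.140988
  t = 10.0000: term = 42808.904702
Convexity = (1/P) * sum = 52119.811384 / 817.908191 = 63.723303

Answer: Convexity = 63.7233


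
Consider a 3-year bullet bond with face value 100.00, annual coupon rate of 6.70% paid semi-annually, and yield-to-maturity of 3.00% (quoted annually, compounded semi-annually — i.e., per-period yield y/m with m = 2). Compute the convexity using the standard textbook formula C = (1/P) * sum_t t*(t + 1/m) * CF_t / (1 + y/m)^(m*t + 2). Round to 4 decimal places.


Coupon per period c = face * coupon_rate / m = 3.350000
Periods per year m = 2; per-period yield y/m = 0.015000
Number of cashflows N = 6
Cashflows (t years, CF_t, discount factor 1/(1+y/m)^(m*t), PV):
  t = 0.5000: CF_t = 3.350000, DF = 0.985222, PV = 3.300493
  t = 1.0000: CF_t = 3.350000, DF = 0.970662, PV = 3.251717
  t = 1.5000: CF_t = 3.350000, DF = 0.956317, PV = 3.203662
  t = 2.0000: CF_t = 3.350000, DF = 0.942184, PV = 3.156317
  t = 2.5000: CF_t = 3.350000, DF = 0.928260, PV = 3.109672
  t = 3.0000: CF_t = 103.350000, DF = 0.914542, PV = 94.517936
Price P = sum_t PV_t = 110.539796
Convexity numerator sum_t t*(t + 1/m) * CF_t / (1+y/m)^(m*t + 2):
  t = 0.5000: term = 1.601831
  t = 1.0000: term = 4.734476
  t = 1.5000: term = 9.329016
  t = 2.0000: term = 15.318582
  t = 2.5000: term = 22.638298
  t = 3.0000: term = 963.321919
Convexity = (1/P) * sum = 1016.944122 / 110.539796 = 9.199801

Answer: Convexity = 9.1998


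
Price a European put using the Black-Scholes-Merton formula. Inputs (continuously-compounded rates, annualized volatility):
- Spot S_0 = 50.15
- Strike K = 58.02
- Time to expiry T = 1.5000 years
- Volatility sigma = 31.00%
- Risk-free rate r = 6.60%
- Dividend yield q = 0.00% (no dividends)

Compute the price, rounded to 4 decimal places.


Answer: Price = 8.9899

Derivation:
d1 = (ln(S/K) + (r - q + 0.5*sigma^2) * T) / (sigma * sqrt(T)) = 0.06665176
d2 = d1 - sigma * sqrt(T) = -0.31301915
exp(-rT) = 0.90574271; exp(-qT) = 1.00000000
P = K * exp(-rT) * N(-d2) - S_0 * exp(-qT) * N(-d1)
N(-d1) = 0.47342947; N(-d2) = 0.62286694
P = 58.0200 * 0.90574271 * 0.62286694 - 50.1500 * 1.00000000 * 0.47342947 = 8.9899


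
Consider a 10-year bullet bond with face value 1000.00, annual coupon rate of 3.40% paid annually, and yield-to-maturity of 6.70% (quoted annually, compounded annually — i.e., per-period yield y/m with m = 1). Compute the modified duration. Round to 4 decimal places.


Coupon per period c = face * coupon_rate / m = 34.000000
Periods per year m = 1; per-period yield y/m = 0.067000
Number of cashflows N = 10
Cashflows (t years, CF_t, discount factor 1/(1+y/m)^(m*t), PV):
  t = 1.0000: CF_t = 34.000000, DF = 0.937207, PV = 31.865042
  t = 2.0000: CF_t = 34.000000, DF = 0.878357, PV = 29.864144
  t = 3.0000: CF_t = 34.000000, DF = 0.823203, PV = 27.988889
  t = 4.0000: CF_t = 34.000000, DF = 0.771511, PV = 26.231386
  t = 5.0000: CF_t = 34.000000, DF = 0.723066, PV = 24.584242
  t = 6.0000: CF_t = 34.000000, DF = 0.677663, PV = 23.040527
  t = 7.0000: CF_t = 34.000000, DF = 0.635110, PV = 21.593746
  t = 8.0000: CF_t = 34.000000, DF = 0.595230, PV = 20.237812
  t = 9.0000: CF_t = 34.000000, DF = 0.557854, PV = 18.967022
  t = 10.0000: CF_t = 1034.000000, DF = 0.522824, PV = 540.600377
Price P = sum_t PV_t = 764.973187
First compute Macaulay numerator sum_t t * PV_t:
  t * PV_t at t = 1.0000: 31.865042
  t * PV_t at t = 2.0000: 59.728289
  t * PV_t at t = 3.0000: 83.966667
  t * PV_t at t = 4.0000: 104.925544
  t * PV_t at t = 5.0000: 122.921209
  t * PV_t at t = 6.0000: 138.243159
  t * PV_t at t = 7.0000: 151.156219
  t * PV_t at t = 8.0000: 161.902498
  t * PV_t at t = 9.0000: 170.703196
  t * PV_t at t = 10.0000: 5406.003774
Macaulay duration D = 6431.415597 / 764.973187 = 8.407374
Modified duration = D / (1 + y/m) = 8.407374 / (1 + 0.067000) = 7.879451

Answer: Modified duration = 7.8795


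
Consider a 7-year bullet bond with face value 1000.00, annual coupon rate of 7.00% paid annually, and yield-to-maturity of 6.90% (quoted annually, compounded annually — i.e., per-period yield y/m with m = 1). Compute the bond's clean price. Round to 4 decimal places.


Answer: Price = 1005.4081

Derivation:
Coupon per period c = face * coupon_rate / m = 70.000000
Periods per year m = 1; per-period yield y/m = 0.069000
Number of cashflows N = 7
Cashflows (t years, CF_t, discount factor 1/(1+y/m)^(m*t), PV):
  t = 1.0000: CF_t = 70.000000, DF = 0.935454, PV = 65.481759
  t = 2.0000: CF_t = 70.000000, DF = 0.875074, PV = 61.255153
  t = 3.0000: CF_t = 70.000000, DF = 0.818591, PV = 57.301359
  t = 4.0000: CF_t = 70.000000, DF = 0.765754, PV = 53.602768
  t = 5.0000: CF_t = 70.000000, DF = 0.716327, PV = 50.142908
  t = 6.0000: CF_t = 70.000000, DF = 0.670091, PV = 46.906368
  t = 7.0000: CF_t = 1070.000000, DF = 0.626839, PV = 670.717814
Price P = sum_t PV_t = 1005.408129


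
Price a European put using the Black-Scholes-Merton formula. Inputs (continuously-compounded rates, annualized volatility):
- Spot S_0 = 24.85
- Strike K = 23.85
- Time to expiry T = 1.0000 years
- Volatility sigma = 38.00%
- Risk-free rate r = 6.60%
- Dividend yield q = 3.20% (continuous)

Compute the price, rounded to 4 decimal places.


d1 = (ln(S/K) + (r - q + 0.5*sigma^2) * T) / (sigma * sqrt(T)) = 0.38756193
d2 = d1 - sigma * sqrt(T) = 0.00756193
exp(-rT) = 0.93613086; exp(-qT) = 0.96850658
P = K * exp(-rT) * N(-d2) - S_0 * exp(-qT) * N(-d1)
N(-d1) = 0.34917012; N(-d2) = 0.49698325
P = 23.8500 * 0.93613086 * 0.49698325 - 24.8500 * 0.96850658 * 0.34917012 = 2.6924

Answer: Price = 2.6924


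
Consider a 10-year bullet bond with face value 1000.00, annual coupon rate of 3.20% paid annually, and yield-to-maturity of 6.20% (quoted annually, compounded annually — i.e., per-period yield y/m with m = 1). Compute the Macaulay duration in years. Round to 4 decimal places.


Answer: Macaulay duration = 8.5089 years

Derivation:
Coupon per period c = face * coupon_rate / m = 32.000000
Periods per year m = 1; per-period yield y/m = 0.062000
Number of cashflows N = 10
Cashflows (t years, CF_t, discount factor 1/(1+y/m)^(m*t), PV):
  t = 1.0000: CF_t = 32.000000, DF = 0.941620, PV = 30.131827
  t = 2.0000: CF_t = 32.000000, DF = 0.886647, PV = 28.372718
  t = 3.0000: CF_t = 32.000000, DF = 0.834885, PV = 26.716307
  t = 4.0000: CF_t = 32.000000, DF = 0.786144, PV = 25.156598
  t = 5.0000: CF_t = 32.000000, DF = 0.740248, PV = 23.687945
  t = 6.0000: CF_t = 32.000000, DF = 0.697032, PV = 22.305033
  t = 7.0000: CF_t = 32.000000, DF = 0.656339, PV = 21.002856
  t = 8.0000: CF_t = 32.000000, DF = 0.618022, PV = 19.776701
  t = 9.0000: CF_t = 32.000000, DF = 0.581942, PV = 18.622129
  t = 10.0000: CF_t = 1032.000000, DF = 0.547968, PV = 565.502501
Price P = sum_t PV_t = 781.274616
Macaulay numerator sum_t t * PV_t:
  t * PV_t at t = 1.0000: 30.131827
  t * PV_t at t = 2.0000: 56.745436
  t * PV_t at t = 3.0000: 80.148922
  t * PV_t at t = 4.0000: 100.626392
  t * PV_t at t = 5.0000: 118.439727
  t * PV_t at t = 6.0000: 133.830200
  t * PV_t at t = 7.0000: 147.019994
  t * PV_t at t = 8.0000: 158.213607
  t * PV_t at t = 9.0000: 167.599160
  t * PV_t at t = 10.0000: 5655.025008
Macaulay duration D = (sum_t t * PV_t) / P = 6647.780274 / 781.274616 = 8.508891


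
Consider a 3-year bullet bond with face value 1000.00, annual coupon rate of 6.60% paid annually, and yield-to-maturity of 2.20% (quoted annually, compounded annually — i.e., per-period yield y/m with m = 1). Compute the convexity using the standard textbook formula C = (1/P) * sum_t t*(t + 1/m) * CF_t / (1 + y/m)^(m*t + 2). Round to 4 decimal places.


Answer: Convexity = 10.6178

Derivation:
Coupon per period c = face * coupon_rate / m = 66.000000
Periods per year m = 1; per-period yield y/m = 0.022000
Number of cashflows N = 3
Cashflows (t years, CF_t, discount factor 1/(1+y/m)^(m*t), PV):
  t = 1.0000: CF_t = 66.000000, DF = 0.978474, PV = 64.579256
  t = 2.0000: CF_t = 66.000000, DF = 0.957411, PV = 63.189096
  t = 3.0000: CF_t = 1066.000000, DF = 0.936801, PV = 998.629790
Price P = sum_t PV_t = 1126.398143
Convexity numerator sum_t t*(t + 1/m) * CF_t / (1+y/m)^(m*t + 2):
  t = 1.0000: term = 123.657723
  t = 2.0000: term = 362.987444
  t = 3.0000: term = 11473.184347
Convexity = (1/P) * sum = 11959.829514 / 1126.398143 = 10.617764


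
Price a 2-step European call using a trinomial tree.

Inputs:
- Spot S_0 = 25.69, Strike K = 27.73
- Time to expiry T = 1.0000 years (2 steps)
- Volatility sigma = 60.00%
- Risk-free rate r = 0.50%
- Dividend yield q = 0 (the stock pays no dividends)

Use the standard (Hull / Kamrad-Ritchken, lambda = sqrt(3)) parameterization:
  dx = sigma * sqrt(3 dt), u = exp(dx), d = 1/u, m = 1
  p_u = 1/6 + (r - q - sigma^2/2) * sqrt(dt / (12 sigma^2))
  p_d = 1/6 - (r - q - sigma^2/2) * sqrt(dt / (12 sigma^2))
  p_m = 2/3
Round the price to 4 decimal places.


Answer: Price = V(0,0) = 4.6312

Derivation:
dt = T/N = 0.500000; dx = sigma*sqrt(3*dt) = 0.734847
u = exp(dx) = 2.085163; d = 1/u = 0.479579
p_u = 0.107130, p_m = 0.666667, p_d = 0.226203
Discount per step: exp(-r*dt) = 0.997503
Stock lattice S(k, j) with j the centered position index:
  k=0: S(0,+0) = 25.6900
  k=1: S(1,-1) = 12.3204; S(1,+0) = 25.6900; S(1,+1) = 53.5678
  k=2: S(2,-2) = 5.9086; S(2,-1) = 12.3204; S(2,+0) = 25.6900; S(2,+1) = 53.5678; S(2,+2) = 111.6976
Terminal payoffs V(N, j) = max(S_T - K, 0):
  V(2,-2) = 0.000000; V(2,-1) = 0.000000; V(2,+0) = 0.000000; V(2,+1) = 25.837832; V(2,+2) = 83.967649
Backward induction: V(k, j) = exp(-r*dt) * [p_u * V(k+1, j+1) + p_m * V(k+1, j) + p_d * V(k+1, j-1)]
  V(1,-1) = exp(-r*dt) * [p_u*0.000000 + p_m*0.000000 + p_d*0.000000] = 0.000000
  V(1,+0) = exp(-r*dt) * [p_u*25.837832 + p_m*0.000000 + p_d*0.000000] = 2.761107
  V(1,+1) = exp(-r*dt) * [p_u*83.967649 + p_m*25.837832 + p_d*0.000000] = 26.155244
  V(0,+0) = exp(-r*dt) * [p_u*26.155244 + p_m*2.761107 + p_d*0.000000] = 4.631169
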